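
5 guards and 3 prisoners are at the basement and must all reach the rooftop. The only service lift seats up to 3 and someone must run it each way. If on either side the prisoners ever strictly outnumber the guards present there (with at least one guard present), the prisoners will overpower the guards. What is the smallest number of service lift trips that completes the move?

7

Counting alone: each trip to the rooftop takes at most 3 across and each return brings at least 1 back, so after t trips out (and t−1 returns) at most 3t − (t−1) of the 8 are across; that first reaches 8 at t = 4, so at least 7 crossings are needed.
The plan below uses exactly 7 crossings, so it is optimal:
1. 2 prisoners → the rooftop.  (the basement: 5G 1P; the rooftop: 0G 2P)
2. 1 prisoner ← the basement.  (the basement: 5G 2P; the rooftop: 0G 1P)
3. 2 guards and 1 prisoner → the rooftop.  (the basement: 3G 1P; the rooftop: 2G 2P)
4. 1 prisoner ← the basement.  (the basement: 3G 2P; the rooftop: 2G 1P)
5. 1 guard and 2 prisoners → the rooftop.  (the basement: 2G 0P; the rooftop: 3G 3P)
6. 1 prisoner ← the basement.  (the basement: 2G 1P; the rooftop: 3G 2P)
7. 2 guards and 1 prisoner → the rooftop.  (the basement: 0G 0P; the rooftop: 5G 3P)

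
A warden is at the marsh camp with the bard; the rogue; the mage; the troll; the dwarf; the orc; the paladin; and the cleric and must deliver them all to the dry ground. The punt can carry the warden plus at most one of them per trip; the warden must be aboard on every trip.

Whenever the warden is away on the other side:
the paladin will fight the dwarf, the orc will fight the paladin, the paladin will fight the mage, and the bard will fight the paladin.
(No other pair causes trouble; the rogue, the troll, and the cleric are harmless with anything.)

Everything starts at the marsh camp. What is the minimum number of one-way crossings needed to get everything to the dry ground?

impossible

Following every safe sequence of crossings from the start, the most of the 8 that can be at the dry ground as the punt arrives there on crossings 1, 3, 5, 7, 9 is 1, 2, 3, 4, 5 respectively; the best ever achieved is 5 of 8.
From crossing 11 on, no configuration arises that was not already reachable earlier: only 88 distinct safe configurations (who is on which side, and where the punt is) can ever be reached, none of them has everyone across, and every continuation just revisits them. So no valid plan exists.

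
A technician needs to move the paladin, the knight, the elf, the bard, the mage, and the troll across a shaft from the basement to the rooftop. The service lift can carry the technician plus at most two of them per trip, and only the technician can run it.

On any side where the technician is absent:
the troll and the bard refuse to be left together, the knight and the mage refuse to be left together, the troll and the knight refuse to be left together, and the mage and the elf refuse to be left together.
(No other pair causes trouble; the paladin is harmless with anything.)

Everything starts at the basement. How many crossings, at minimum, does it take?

7

Counting alone: the technician can take at most 2 across per trip to the rooftop, so moving all 6 needs at least 3 loaded trips out, with a return between consecutive ones — at least 5 crossings.
The safety rule pushes this higher. Following every safe sequence of crossings, the most of the 6 that can be at the rooftop as the service lift arrives there on crossing 5 is 5 — never all 6.
So no plan with fewer than 7 crossings exists, and this one achieves 7:
1. Technician goes to the rooftop with the mage and the troll.
2. Technician goes back to the basement alone.
3. Technician goes to the rooftop with the knight and the paladin.
4. Technician goes back to the basement with the mage and the troll.
5. Technician goes to the rooftop with the bard and the elf.
6. Technician goes back to the basement alone.
7. Technician goes to the rooftop with the mage and the troll.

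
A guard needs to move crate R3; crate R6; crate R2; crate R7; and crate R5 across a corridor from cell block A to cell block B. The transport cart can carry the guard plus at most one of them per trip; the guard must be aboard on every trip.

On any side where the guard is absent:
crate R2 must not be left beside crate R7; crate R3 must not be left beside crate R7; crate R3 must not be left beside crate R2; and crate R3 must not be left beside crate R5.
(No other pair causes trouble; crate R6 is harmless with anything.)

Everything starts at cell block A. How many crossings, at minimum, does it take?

Whatever the first load, the items left behind include a forbidden pair without the guard. No opening move is safe, so no plan exists.

impossible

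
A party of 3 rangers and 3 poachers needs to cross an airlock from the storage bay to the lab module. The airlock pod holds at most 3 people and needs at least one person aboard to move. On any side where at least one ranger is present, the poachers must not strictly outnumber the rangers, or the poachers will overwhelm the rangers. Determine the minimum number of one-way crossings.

5

Counting alone: each trip to the lab module takes at most 3 across and each return brings at least 1 back, so after t trips out (and t−1 returns) at most 3t − (t−1) of the 6 are across; that first reaches 6 at t = 3, so at least 5 crossings are needed.
The plan below uses exactly 5 crossings, so it is optimal:
1. 2 poachers → the lab module.  (the storage bay: 3R 1P; the lab module: 0R 2P)
2. 1 poacher ← the storage bay.  (the storage bay: 3R 2P; the lab module: 0R 1P)
3. 3 rangers → the lab module.  (the storage bay: 0R 2P; the lab module: 3R 1P)
4. 1 poacher ← the storage bay.  (the storage bay: 0R 3P; the lab module: 3R 0P)
5. 3 poachers → the lab module.  (the storage bay: 0R 0P; the lab module: 3R 3P)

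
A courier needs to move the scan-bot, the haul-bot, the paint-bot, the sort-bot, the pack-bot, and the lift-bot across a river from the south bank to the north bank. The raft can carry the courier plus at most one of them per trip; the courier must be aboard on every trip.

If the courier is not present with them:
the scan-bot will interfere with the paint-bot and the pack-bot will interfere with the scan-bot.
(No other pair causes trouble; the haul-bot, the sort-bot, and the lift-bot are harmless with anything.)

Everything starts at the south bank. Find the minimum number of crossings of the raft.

13

Counting alone: the courier can take at most 1 across per trip to the north bank, so moving all 6 needs at least 6 loaded trips out, with a return between consecutive ones — at least 11 crossings.
The safety rule pushes this higher. Following every safe sequence of crossings, the most of the 6 that can be at the north bank as the raft arrives there on crossing 11 is 5 — never all 6.
So no plan with fewer than 13 crossings exists, and this one achieves 13:
1. Courier goes to the north bank with the scan-bot.
2. Courier goes back to the south bank alone.
3. Courier goes to the north bank with the haul-bot.
4. Courier goes back to the south bank alone.
5. Courier goes to the north bank with the paint-bot.
6. Courier goes back to the south bank with the scan-bot.
7. Courier goes to the north bank with the pack-bot.
8. Courier goes back to the south bank alone.
9. Courier goes to the north bank with the sort-bot.
10. Courier goes back to the south bank alone.
11. Courier goes to the north bank with the lift-bot.
12. Courier goes back to the south bank alone.
13. Courier goes to the north bank with the scan-bot.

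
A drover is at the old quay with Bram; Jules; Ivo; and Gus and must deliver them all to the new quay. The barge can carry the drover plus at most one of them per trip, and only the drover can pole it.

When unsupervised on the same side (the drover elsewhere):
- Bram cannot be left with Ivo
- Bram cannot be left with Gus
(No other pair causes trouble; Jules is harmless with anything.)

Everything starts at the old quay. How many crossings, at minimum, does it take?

Counting alone: the drover can take at most 1 across per trip to the new quay, so moving all 4 needs at least 4 loaded trips out, with a return between consecutive ones — at least 7 crossings.
The safety rule pushes this higher. Following every safe sequence of crossings, the most of the 4 that can be at the new quay as the barge arrives there on crossing 7 is 3 — never all 4.
So no plan with fewer than 9 crossings exists, and this one achieves 9:
1. Drover goes to the new quay with Bram.
2. Drover goes back to the old quay alone.
3. Drover goes to the new quay with Jules.
4. Drover goes back to the old quay alone.
5. Drover goes to the new quay with Ivo.
6. Drover goes back to the old quay with Bram.
7. Drover goes to the new quay with Gus.
8. Drover goes back to the old quay alone.
9. Drover goes to the new quay with Bram.

9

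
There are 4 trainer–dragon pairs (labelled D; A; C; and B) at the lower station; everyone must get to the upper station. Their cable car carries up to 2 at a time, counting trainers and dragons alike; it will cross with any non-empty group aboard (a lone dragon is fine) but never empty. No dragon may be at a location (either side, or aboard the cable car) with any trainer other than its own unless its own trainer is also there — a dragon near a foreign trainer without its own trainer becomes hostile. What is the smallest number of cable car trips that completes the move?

Following every safe sequence of crossings from the start, the most of the 8 that can be at the upper station as the cable car arrives there on crossings 1, 3, 5 is 2, 3, 4 respectively; the best ever achieved is 4 of 8.
From crossing 7 on, no configuration arises that was not already reachable earlier: only 44 distinct safe configurations (who is on which side, and where the cable car is) can ever be reached, none of them has everyone across, and every continuation just revisits them. So no valid plan exists.

impossible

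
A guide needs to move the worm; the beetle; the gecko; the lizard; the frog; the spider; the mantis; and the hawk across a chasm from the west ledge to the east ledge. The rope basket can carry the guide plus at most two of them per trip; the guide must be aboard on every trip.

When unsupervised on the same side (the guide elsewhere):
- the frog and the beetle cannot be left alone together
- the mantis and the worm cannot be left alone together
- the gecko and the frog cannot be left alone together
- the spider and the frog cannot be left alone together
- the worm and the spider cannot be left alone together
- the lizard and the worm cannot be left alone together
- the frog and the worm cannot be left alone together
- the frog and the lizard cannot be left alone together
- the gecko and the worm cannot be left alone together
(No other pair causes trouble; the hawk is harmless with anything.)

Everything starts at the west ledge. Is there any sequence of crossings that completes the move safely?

No

Following every safe sequence of crossings from the start, the most of the 8 that can be at the east ledge as the rope basket arrives there on crossings 1, 3, 5, 7 is 2, 3, 4, 5 respectively; the best ever achieved is 5 of 8.
From crossing 9 on, no configuration arises that was not already reachable earlier: only 60 distinct safe configurations (who is on which side, and where the rope basket is) can ever be reached, none of them has everyone across, and every continuation just revisits them. So no valid plan exists.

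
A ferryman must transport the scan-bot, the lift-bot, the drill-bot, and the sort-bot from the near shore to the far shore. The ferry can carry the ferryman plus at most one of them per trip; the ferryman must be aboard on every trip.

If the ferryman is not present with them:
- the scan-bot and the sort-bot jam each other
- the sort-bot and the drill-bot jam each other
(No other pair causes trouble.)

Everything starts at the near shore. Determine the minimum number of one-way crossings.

9

Counting alone: the ferryman can take at most 1 across per trip to the far shore, so moving all 4 needs at least 4 loaded trips out, with a return between consecutive ones — at least 7 crossings.
The safety rule pushes this higher. Following every safe sequence of crossings, the most of the 4 that can be at the far shore as the ferry arrives there on crossing 7 is 3 — never all 4.
So no plan with fewer than 9 crossings exists, and this one achieves 9:
1. Ferryman goes to the far shore with the sort-bot.  [the near shore: the drill-bot, the lift-bot, the scan-bot | the far shore: the sort-bot]
2. Ferryman goes back to the near shore alone.  [the near shore: the drill-bot, the lift-bot, the scan-bot | the far shore: the sort-bot]
3. Ferryman goes to the far shore with the scan-bot.  [the near shore: the drill-bot, the lift-bot | the far shore: the scan-bot, the sort-bot]
4. Ferryman goes back to the near shore with the sort-bot.  [the near shore: the drill-bot, the lift-bot, the sort-bot | the far shore: the scan-bot]
5. Ferryman goes to the far shore with the drill-bot.  [the near shore: the lift-bot, the sort-bot | the far shore: the drill-bot, the scan-bot]
6. Ferryman goes back to the near shore alone.  [the near shore: the lift-bot, the sort-bot | the far shore: the drill-bot, the scan-bot]
7. Ferryman goes to the far shore with the lift-bot.  [the near shore: the sort-bot | the far shore: the drill-bot, the lift-bot, the scan-bot]
8. Ferryman goes back to the near shore alone.  [the near shore: the sort-bot | the far shore: the drill-bot, the lift-bot, the scan-bot]
9. Ferryman goes to the far shore with the sort-bot.  [the near shore: — | the far shore: the drill-bot, the lift-bot, the scan-bot, the sort-bot]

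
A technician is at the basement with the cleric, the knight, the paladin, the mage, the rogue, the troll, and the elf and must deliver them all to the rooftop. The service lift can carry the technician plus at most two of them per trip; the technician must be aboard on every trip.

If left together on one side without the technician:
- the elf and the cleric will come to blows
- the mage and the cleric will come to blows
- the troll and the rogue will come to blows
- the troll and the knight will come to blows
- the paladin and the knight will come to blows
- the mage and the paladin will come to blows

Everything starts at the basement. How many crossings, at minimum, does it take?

Whatever the first load, the items left behind include a forbidden pair without the technician. No opening move is safe, so no plan exists.

impossible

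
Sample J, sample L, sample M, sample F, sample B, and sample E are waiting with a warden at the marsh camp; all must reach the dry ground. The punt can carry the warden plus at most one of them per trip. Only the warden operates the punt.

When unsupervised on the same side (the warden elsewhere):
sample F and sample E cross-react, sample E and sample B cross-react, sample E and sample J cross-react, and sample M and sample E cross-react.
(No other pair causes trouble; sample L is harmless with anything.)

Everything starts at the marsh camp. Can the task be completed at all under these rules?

Following every safe sequence of crossings from the start, the most of the 6 that can be at the dry ground as the punt arrives there on crossings 1, 3, 5 is 1, 2, 3 respectively; the best ever achieved is 3 of 6.
From crossing 7 on, no configuration arises that was not already reachable earlier: only 22 distinct safe configurations (who is on which side, and where the punt is) can ever be reached, none of them has everyone across, and every continuation just revisits them. So no valid plan exists.

No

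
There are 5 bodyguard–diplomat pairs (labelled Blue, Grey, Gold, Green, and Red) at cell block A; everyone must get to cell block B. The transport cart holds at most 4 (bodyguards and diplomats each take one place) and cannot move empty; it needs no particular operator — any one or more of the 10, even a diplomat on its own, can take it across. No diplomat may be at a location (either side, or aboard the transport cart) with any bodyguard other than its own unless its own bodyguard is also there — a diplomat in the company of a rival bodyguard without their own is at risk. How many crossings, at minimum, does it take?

7

Counting alone: each trip to cell block B takes at most 4 across and each return brings at least 1 back, so after t trips out (and t−1 returns) at most 4t − (t−1) of the 10 are across; that first reaches 10 at t = 3, so at least 5 crossings are needed.
The safety rule pushes this higher. Following every safe sequence of crossings, the most of the 10 that can be at cell block B as the transport cart arrives there on crossing 5 is 9 — never all 10.
So no plan with fewer than 7 crossings exists, and this one achieves 7:
1. bodyguard Blue and diplomat Blue cross → cell block B.
2. bodyguard Blue crosses ← cell block A.
3. diplomat Gold, diplomat Green, diplomat Grey, and diplomat Red cross → cell block B.
4. diplomat Blue crosses ← cell block A.
5. bodyguard Gold, bodyguard Green, bodyguard Grey, and bodyguard Red cross → cell block B.
6. bodyguard Grey and diplomat Grey cross ← cell block A.
7. bodyguard Blue, bodyguard Grey, diplomat Blue, and diplomat Grey cross → cell block B.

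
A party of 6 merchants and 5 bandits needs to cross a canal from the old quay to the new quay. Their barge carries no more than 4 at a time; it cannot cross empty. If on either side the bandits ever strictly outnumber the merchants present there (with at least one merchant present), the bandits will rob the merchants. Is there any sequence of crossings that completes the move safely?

1. 2 bandits → the new quay.  (the old quay: 6M 3B; the new quay: 0M 2B)
2. 1 bandit ← the old quay.  (the old quay: 6M 4B; the new quay: 0M 1B)
3. 4 bandits → the new quay.  (the old quay: 6M 0B; the new quay: 0M 5B)
4. 1 bandit ← the old quay.  (the old quay: 6M 1B; the new quay: 0M 4B)
5. 4 merchants → the new quay.  (the old quay: 2M 1B; the new quay: 4M 4B)
6. 1 bandit ← the old quay.  (the old quay: 2M 2B; the new quay: 4M 3B)
7. 2 merchants and 2 bandits → the new quay.  (the old quay: 0M 0B; the new quay: 6M 5B)

Yes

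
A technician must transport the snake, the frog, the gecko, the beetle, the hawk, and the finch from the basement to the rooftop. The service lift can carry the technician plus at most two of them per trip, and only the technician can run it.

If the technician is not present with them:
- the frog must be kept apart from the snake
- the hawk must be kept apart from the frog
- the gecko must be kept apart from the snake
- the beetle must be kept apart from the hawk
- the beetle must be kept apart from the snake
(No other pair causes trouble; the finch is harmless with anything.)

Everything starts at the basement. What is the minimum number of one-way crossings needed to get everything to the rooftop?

7

Counting alone: the technician can take at most 2 across per trip to the rooftop, so moving all 6 needs at least 3 loaded trips out, with a return between consecutive ones — at least 5 crossings.
The safety rule pushes this higher. Following every safe sequence of crossings, the most of the 6 that can be at the rooftop as the service lift arrives there on crossing 5 is 5 — never all 6.
So no plan with fewer than 7 crossings exists, and this one achieves 7:
1. Technician goes to the rooftop with the hawk and the snake.  [the basement: the beetle, the finch, the frog, the gecko | the rooftop: the hawk, the snake]
2. Technician goes back to the basement alone.  [the basement: the beetle, the finch, the frog, the gecko | the rooftop: the hawk, the snake]
3. Technician goes to the rooftop with the frog and the gecko.  [the basement: the beetle, the finch | the rooftop: the frog, the gecko, the hawk, the snake]
4. Technician goes back to the basement with the hawk and the snake.  [the basement: the beetle, the finch, the hawk, the snake | the rooftop: the frog, the gecko]
5. Technician goes to the rooftop with the beetle and the finch.  [the basement: the hawk, the snake | the rooftop: the beetle, the finch, the frog, the gecko]
6. Technician goes back to the basement alone.  [the basement: the hawk, the snake | the rooftop: the beetle, the finch, the frog, the gecko]
7. Technician goes to the rooftop with the hawk and the snake.  [the basement: — | the rooftop: the beetle, the finch, the frog, the gecko, the hawk, the snake]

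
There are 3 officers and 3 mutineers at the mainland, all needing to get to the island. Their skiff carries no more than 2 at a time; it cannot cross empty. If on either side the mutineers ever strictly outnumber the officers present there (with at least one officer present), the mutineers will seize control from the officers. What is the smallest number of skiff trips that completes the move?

Counting alone: each trip to the island takes at most 2 across and each return brings at least 1 back, so after t trips out (and t−1 returns) at most 2t − (t−1) of the 6 are across; that first reaches 6 at t = 5, so at least 9 crossings are needed.
The safety rule pushes this higher. Following every safe sequence of crossings, the most of the 6 that can be at the island as the skiff arrives there on crossing 9 is 5 — never all 6.
So no plan with fewer than 11 crossings exists, and this one achieves 11:
1. 2 mutineers → the island.  (the mainland: 3O 1M; the island: 0O 2M)
2. 1 mutineer ← the mainland.  (the mainland: 3O 2M; the island: 0O 1M)
3. 2 mutineers → the island.  (the mainland: 3O 0M; the island: 0O 3M)
4. 1 mutineer ← the mainland.  (the mainland: 3O 1M; the island: 0O 2M)
5. 2 officers → the island.  (the mainland: 1O 1M; the island: 2O 2M)
6. 1 officer and 1 mutineer ← the mainland.  (the mainland: 2O 2M; the island: 1O 1M)
7. 2 officers → the island.  (the mainland: 0O 2M; the island: 3O 1M)
8. 1 mutineer ← the mainland.  (the mainland: 0O 3M; the island: 3O 0M)
9. 2 mutineers → the island.  (the mainland: 0O 1M; the island: 3O 2M)
10. 1 mutineer ← the mainland.  (the mainland: 0O 2M; the island: 3O 1M)
11. 2 mutineers → the island.  (the mainland: 0O 0M; the island: 3O 3M)

11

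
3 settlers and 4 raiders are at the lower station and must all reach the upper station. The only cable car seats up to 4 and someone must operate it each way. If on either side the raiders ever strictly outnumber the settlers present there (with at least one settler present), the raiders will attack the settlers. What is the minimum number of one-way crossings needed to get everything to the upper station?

The raiders already outnumber the settlers at the lower station before anyone moves, so the starting position itself is disallowed.

impossible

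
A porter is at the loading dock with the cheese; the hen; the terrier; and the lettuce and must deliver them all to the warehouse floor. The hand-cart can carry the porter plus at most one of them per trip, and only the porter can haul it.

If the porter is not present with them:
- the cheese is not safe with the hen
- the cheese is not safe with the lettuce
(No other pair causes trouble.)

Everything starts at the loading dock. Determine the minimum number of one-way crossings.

Counting alone: the porter can take at most 1 across per trip to the warehouse floor, so moving all 4 needs at least 4 loaded trips out, with a return between consecutive ones — at least 7 crossings.
The safety rule pushes this higher. Following every safe sequence of crossings, the most of the 4 that can be at the warehouse floor as the hand-cart arrives there on crossing 7 is 3 — never all 4.
So no plan with fewer than 9 crossings exists, and this one achieves 9:
1. Porter goes to the warehouse floor with the cheese.
2. Porter goes back to the loading dock alone.
3. Porter goes to the warehouse floor with the hen.
4. Porter goes back to the loading dock with the cheese.
5. Porter goes to the warehouse floor with the lettuce.
6. Porter goes back to the loading dock alone.
7. Porter goes to the warehouse floor with the terrier.
8. Porter goes back to the loading dock alone.
9. Porter goes to the warehouse floor with the cheese.

9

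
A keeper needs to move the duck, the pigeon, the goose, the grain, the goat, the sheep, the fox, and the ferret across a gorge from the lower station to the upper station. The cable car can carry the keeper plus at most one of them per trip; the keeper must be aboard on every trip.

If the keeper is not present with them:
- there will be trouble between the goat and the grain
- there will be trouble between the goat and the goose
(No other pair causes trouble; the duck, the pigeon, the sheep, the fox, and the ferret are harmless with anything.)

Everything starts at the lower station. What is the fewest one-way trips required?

Counting alone: the keeper can take at most 1 across per trip to the upper station, so moving all 8 needs at least 8 loaded trips out, with a return between consecutive ones — at least 15 crossings.
The safety rule pushes this higher. Following every safe sequence of crossings, the most of the 8 that can be at the upper station as the cable car arrives there on crossing 15 is 7 — never all 8.
So no plan with fewer than 17 crossings exists, and this one achieves 17:
1. Keeper goes to the upper station with the goat.  [the lower station: the duck, the ferret, the fox, the goose, the grain, the pigeon, the sheep | the upper station: the goat]
2. Keeper goes back to the lower station alone.  [the lower station: the duck, the ferret, the fox, the goose, the grain, the pigeon, the sheep | the upper station: the goat]
3. Keeper goes to the upper station with the duck.  [the lower station: the ferret, the fox, the goose, the grain, the pigeon, the sheep | the upper station: the duck, the goat]
4. Keeper goes back to the lower station alone.  [the lower station: the ferret, the fox, the goose, the grain, the pigeon, the sheep | the upper station: the duck, the goat]
5. Keeper goes to the upper station with the pigeon.  [the lower station: the ferret, the fox, the goose, the grain, the sheep | the upper station: the duck, the goat, the pigeon]
6. Keeper goes back to the lower station alone.  [the lower station: the ferret, the fox, the goose, the grain, the sheep | the upper station: the duck, the goat, the pigeon]
7. Keeper goes to the upper station with the goose.  [the lower station: the ferret, the fox, the grain, the sheep | the upper station: the duck, the goat, the goose, the pigeon]
8. Keeper goes back to the lower station with the goat.  [the lower station: the ferret, the fox, the goat, the grain, the sheep | the upper station: the duck, the goose, the pigeon]
9. Keeper goes to the upper station with the grain.  [the lower station: the ferret, the fox, the goat, the sheep | the upper station: the duck, the goose, the grain, the pigeon]
10. Keeper goes back to the lower station alone.  [the lower station: the ferret, the fox, the goat, the sheep | the upper station: the duck, the goose, the grain, the pigeon]
11. Keeper goes to the upper station with the sheep.  [the lower station: the ferret, the fox, the goat | the upper station: the duck, the goose, the grain, the pigeon, the sheep]
12. Keeper goes back to the lower station alone.  [the lower station: the ferret, the fox, the goat | the upper station: the duck, the goose, the grain, the pigeon, the sheep]
13. Keeper goes to the upper station with the fox.  [the lower station: the ferret, the goat | the upper station: the duck, the fox, the goose, the grain, the pigeon, the sheep]
14. Keeper goes back to the lower station alone.  [the lower station: the ferret, the goat | the upper station: the duck, the fox, the goose, the grain, the pigeon, the sheep]
15. Keeper goes to the upper station with the ferret.  [the lower station: the goat | the upper station: the duck, the ferret, the fox, the goose, the grain, the pigeon, the sheep]
16. Keeper goes back to the lower station alone.  [the lower station: the goat | the upper station: the duck, the ferret, the fox, the goose, the grain, the pigeon, the sheep]
17. Keeper goes to the upper station with the goat.  [the lower station: — | the upper station: the duck, the ferret, the fox, the goat, the goose, the grain, the pigeon, the sheep]

17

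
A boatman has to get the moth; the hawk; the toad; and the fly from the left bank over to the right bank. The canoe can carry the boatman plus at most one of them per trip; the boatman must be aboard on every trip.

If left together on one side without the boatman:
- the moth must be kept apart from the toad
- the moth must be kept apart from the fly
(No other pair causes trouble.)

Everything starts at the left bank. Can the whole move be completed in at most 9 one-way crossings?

Yes

Yes — this plan uses 9 crossings (≤ 9):
1. Boatman goes to the right bank with the moth.
2. Boatman goes back to the left bank alone.
3. Boatman goes to the right bank with the hawk.
4. Boatman goes back to the left bank alone.
5. Boatman goes to the right bank with the toad.
6. Boatman goes back to the left bank with the moth.
7. Boatman goes to the right bank with the fly.
8. Boatman goes back to the left bank alone.
9. Boatman goes to the right bank with the moth.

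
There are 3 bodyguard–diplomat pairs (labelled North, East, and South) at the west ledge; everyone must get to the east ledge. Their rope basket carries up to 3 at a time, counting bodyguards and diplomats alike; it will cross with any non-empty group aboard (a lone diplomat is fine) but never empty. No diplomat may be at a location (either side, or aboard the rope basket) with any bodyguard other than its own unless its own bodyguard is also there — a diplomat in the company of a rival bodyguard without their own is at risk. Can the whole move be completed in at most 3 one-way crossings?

No

Counting alone: each trip to the east ledge takes at most 3 across and each return brings at least 1 back, so after t trips out (and t−1 returns) at most 3t − (t−1) of the 6 are across; that first reaches 6 at t = 3, so at least 5 crossings are needed.
Since 3 < 5, 3 crossings cannot be enough. (The shortest complete plan in fact takes 5:)
1. bodyguard North and diplomat North cross → the east ledge.
2. bodyguard North crosses ← the west ledge.
3. bodyguard East, bodyguard North, and bodyguard South cross → the east ledge.
4. diplomat North crosses ← the west ledge.
5. diplomat East, diplomat North, and diplomat South cross → the east ledge.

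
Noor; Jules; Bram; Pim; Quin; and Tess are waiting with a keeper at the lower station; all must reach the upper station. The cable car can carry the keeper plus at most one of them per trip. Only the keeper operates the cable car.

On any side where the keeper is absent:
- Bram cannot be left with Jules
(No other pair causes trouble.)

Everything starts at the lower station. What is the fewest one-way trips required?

Counting alone: the keeper can take at most 1 across per trip to the upper station, so moving all 6 needs at least 6 loaded trips out, with a return between consecutive ones — at least 11 crossings.
The plan below uses exactly 11 crossings, so it is optimal:
1. Keeper goes to the upper station with Jules.
2. Keeper goes back to the lower station alone.
3. Keeper goes to the upper station with Noor.
4. Keeper goes back to the lower station alone.
5. Keeper goes to the upper station with Pim.
6. Keeper goes back to the lower station alone.
7. Keeper goes to the upper station with Quin.
8. Keeper goes back to the lower station alone.
9. Keeper goes to the upper station with Tess.
10. Keeper goes back to the lower station alone.
11. Keeper goes to the upper station with Bram.

11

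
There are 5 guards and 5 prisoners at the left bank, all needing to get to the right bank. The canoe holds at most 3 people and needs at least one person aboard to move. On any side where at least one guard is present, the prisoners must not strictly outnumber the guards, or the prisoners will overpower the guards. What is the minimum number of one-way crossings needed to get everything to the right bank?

11

Counting alone: each trip to the right bank takes at most 3 across and each return brings at least 1 back, so after t trips out (and t−1 returns) at most 3t − (t−1) of the 10 are across; that first reaches 10 at t = 5, so at least 9 crossings are needed.
The safety rule pushes this higher. Following every safe sequence of crossings, the most of the 10 that can be at the right bank as the canoe arrives there on crossing 9 is 9 — never all 10.
So no plan with fewer than 11 crossings exists, and this one achieves 11:
1. 2 prisoners → the right bank.  (the left bank: 5G 3P; the right bank: 0G 2P)
2. 1 prisoner ← the left bank.  (the left bank: 5G 4P; the right bank: 0G 1P)
3. 3 prisoners → the right bank.  (the left bank: 5G 1P; the right bank: 0G 4P)
4. 1 prisoner ← the left bank.  (the left bank: 5G 2P; the right bank: 0G 3P)
5. 3 guards → the right bank.  (the left bank: 2G 2P; the right bank: 3G 3P)
6. 1 guard and 1 prisoner ← the left bank.  (the left bank: 3G 3P; the right bank: 2G 2P)
7. 3 guards → the right bank.  (the left bank: 0G 3P; the right bank: 5G 2P)
8. 1 prisoner ← the left bank.  (the left bank: 0G 4P; the right bank: 5G 1P)
9. 2 prisoners → the right bank.  (the left bank: 0G 2P; the right bank: 5G 3P)
10. 1 prisoner ← the left bank.  (the left bank: 0G 3P; the right bank: 5G 2P)
11. 3 prisoners → the right bank.  (the left bank: 0G 0P; the right bank: 5G 5P)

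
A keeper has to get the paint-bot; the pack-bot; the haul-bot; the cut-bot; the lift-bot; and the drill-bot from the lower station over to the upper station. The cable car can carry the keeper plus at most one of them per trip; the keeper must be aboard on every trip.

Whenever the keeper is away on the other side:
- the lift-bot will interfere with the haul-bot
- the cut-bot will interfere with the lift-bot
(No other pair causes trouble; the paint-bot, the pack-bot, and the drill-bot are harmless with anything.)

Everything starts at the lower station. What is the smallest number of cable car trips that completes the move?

13

Counting alone: the keeper can take at most 1 across per trip to the upper station, so moving all 6 needs at least 6 loaded trips out, with a return between consecutive ones — at least 11 crossings.
The safety rule pushes this higher. Following every safe sequence of crossings, the most of the 6 that can be at the upper station as the cable car arrives there on crossing 11 is 5 — never all 6.
So no plan with fewer than 13 crossings exists, and this one achieves 13:
1. Keeper goes to the upper station with the lift-bot.
2. Keeper goes back to the lower station alone.
3. Keeper goes to the upper station with the paint-bot.
4. Keeper goes back to the lower station alone.
5. Keeper goes to the upper station with the pack-bot.
6. Keeper goes back to the lower station alone.
7. Keeper goes to the upper station with the haul-bot.
8. Keeper goes back to the lower station with the lift-bot.
9. Keeper goes to the upper station with the cut-bot.
10. Keeper goes back to the lower station alone.
11. Keeper goes to the upper station with the drill-bot.
12. Keeper goes back to the lower station alone.
13. Keeper goes to the upper station with the lift-bot.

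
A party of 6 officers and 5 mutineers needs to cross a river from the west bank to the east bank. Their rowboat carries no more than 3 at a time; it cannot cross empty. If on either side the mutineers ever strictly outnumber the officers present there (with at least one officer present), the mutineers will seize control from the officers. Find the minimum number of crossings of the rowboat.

9

Counting alone: each trip to the east bank takes at most 3 across and each return brings at least 1 back, so after t trips out (and t−1 returns) at most 3t − (t−1) of the 11 are across; that first reaches 11 at t = 5, so at least 9 crossings are needed.
The plan below uses exactly 9 crossings, so it is optimal:
1. 3 mutineers → the east bank.  (the west bank: 6O 2M; the east bank: 0O 3M)
2. 1 mutineer ← the west bank.  (the west bank: 6O 3M; the east bank: 0O 2M)
3. 3 officers → the east bank.  (the west bank: 3O 3M; the east bank: 3O 2M)
4. 1 officer ← the west bank.  (the west bank: 4O 3M; the east bank: 2O 2M)
5. 2 officers and 1 mutineer → the east bank.  (the west bank: 2O 2M; the east bank: 4O 3M)
6. 1 officer ← the west bank.  (the west bank: 3O 2M; the east bank: 3O 3M)
7. 2 officers and 1 mutineer → the east bank.  (the west bank: 1O 1M; the east bank: 5O 4M)
8. 1 officer ← the west bank.  (the west bank: 2O 1M; the east bank: 4O 4M)
9. 2 officers and 1 mutineer → the east bank.  (the west bank: 0O 0M; the east bank: 6O 5M)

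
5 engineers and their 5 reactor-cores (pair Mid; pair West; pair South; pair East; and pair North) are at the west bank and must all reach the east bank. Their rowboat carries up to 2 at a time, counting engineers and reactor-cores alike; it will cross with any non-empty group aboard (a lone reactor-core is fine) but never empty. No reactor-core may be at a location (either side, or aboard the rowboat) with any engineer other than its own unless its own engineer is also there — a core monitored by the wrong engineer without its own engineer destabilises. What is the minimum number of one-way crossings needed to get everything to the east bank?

Following every safe sequence of crossings from the start, the most of the 10 that can be at the east bank as the rowboat arrives there on crossings 1, 3, 5, 7 is 2, 3, 4, 5 respectively; the best ever achieved is 5 of 10.
From crossing 9 on, no configuration arises that was not already reachable earlier: only 82 distinct safe configurations (who is on which side, and where the rowboat is) can ever be reached, none of them has everyone across, and every continuation just revisits them. So no valid plan exists.

impossible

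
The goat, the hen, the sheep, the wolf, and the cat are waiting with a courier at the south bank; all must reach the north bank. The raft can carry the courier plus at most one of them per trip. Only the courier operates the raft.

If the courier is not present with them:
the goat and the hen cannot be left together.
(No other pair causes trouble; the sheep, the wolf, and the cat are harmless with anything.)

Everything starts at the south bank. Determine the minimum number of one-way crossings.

Counting alone: the courier can take at most 1 across per trip to the north bank, so moving all 5 needs at least 5 loaded trips out, with a return between consecutive ones — at least 9 crossings.
The plan below uses exactly 9 crossings, so it is optimal:
1. Courier goes to the north bank with the goat.
2. Courier goes back to the south bank alone.
3. Courier goes to the north bank with the sheep.
4. Courier goes back to the south bank alone.
5. Courier goes to the north bank with the wolf.
6. Courier goes back to the south bank alone.
7. Courier goes to the north bank with the cat.
8. Courier goes back to the south bank alone.
9. Courier goes to the north bank with the hen.

9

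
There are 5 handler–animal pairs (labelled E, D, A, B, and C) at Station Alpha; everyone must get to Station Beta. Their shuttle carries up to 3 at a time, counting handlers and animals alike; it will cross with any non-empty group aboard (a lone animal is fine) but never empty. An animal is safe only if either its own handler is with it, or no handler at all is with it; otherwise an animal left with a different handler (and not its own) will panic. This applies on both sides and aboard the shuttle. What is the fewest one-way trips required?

11

Counting alone: each trip to Station Beta takes at most 3 across and each return brings at least 1 back, so after t trips out (and t−1 returns) at most 3t − (t−1) of the 10 are across; that first reaches 10 at t = 5, so at least 9 crossings are needed.
The safety rule pushes this higher. Following every safe sequence of crossings, the most of the 10 that can be at Station Beta as the shuttle arrives there on crossing 9 is 9 — never all 10.
So no plan with fewer than 11 crossings exists, and this one achieves 11:
1. animal E and handler E cross → Station Beta.
2. handler E crosses ← Station Alpha.
3. animal A, animal B, and animal D cross → Station Beta.
4. animal E crosses ← Station Alpha.
5. handler A, handler B, and handler D cross → Station Beta.
6. animal D and handler D cross ← Station Alpha.
7. handler C, handler D, and handler E cross → Station Beta.
8. animal A crosses ← Station Alpha.
9. animal D and animal E cross → Station Beta.
10. animal E crosses ← Station Alpha.
11. animal A, animal C, and animal E cross → Station Beta.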